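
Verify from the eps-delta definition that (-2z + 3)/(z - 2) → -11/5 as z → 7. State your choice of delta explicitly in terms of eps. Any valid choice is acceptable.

Let eps > 0 be given. We want delta > 0 with 0 < |z − 7| < delta ⇒ |(-2z + 3)/(z - 2) + 11/5| < eps.
Combining over a common denominator, (-2z + 3)/(z - 2) + 11/5 = [(-2z + 3)·5 − (-11)·(z - 2)] / [5·(z - 2)] = 1(z − 7) / (5(z - 2)).
So |(-2z + 3)/(z - 2) + 11/5| = |z − 7| / (5·|z − 2|).
Restrict delta ≤ 5/2. Then |z − 7| < 5/2 gives |z − 2| = |(z − 7) + 5| ≥ 5 − 5/2 = 5/2.
Hence |(-2z + 3)/(z - 2) + 11/5| < |z − 7|/(5·(5/2)) = (2/25)|z − 7|, which is < eps once |z − 7| < (25/2)eps.
Take delta = min(5/2, (25/2)eps). Then 0 < |z − 7| < delta forces both bounds, so |(-2z + 3)/(z - 2) + 11/5| < eps.

delta = min(5/2, (25/2)eps)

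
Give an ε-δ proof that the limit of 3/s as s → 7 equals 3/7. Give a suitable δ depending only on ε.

δ = min(7/2, (49/6)ε)

Fix ε > 0. We seek δ > 0 such that 0 < |s − 7| < δ implies |3/s − (3/7)| < ε.
|3/s − (3/7)| = 3·|7 − s|/(7·|s|) = 3|s − 7|/(7|s|).
Require δ ≤ 7/2 so that |s| > 7 − 7/2 = 7/2, hence 7|s| > 49/2.
Then |3/s − (3/7)| < 3|s − 7|/(49/2), which is < ε when |s − 7| < (49/6)ε.
Take δ = min(7/2, (49/6)ε). Then 0 < |s − 7| < δ gives both |s − 7| < 7/2 and |s − 7| < (49/6)ε, so |3/s − (3/7)| < ε.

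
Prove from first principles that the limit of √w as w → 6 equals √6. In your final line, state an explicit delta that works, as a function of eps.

delta = min(6, √6·eps)

Let eps > 0 be given. We want delta > 0 such that 0 < |w − 6| < delta implies |√w − √6| < eps.
Multiplying by the conjugate, |√w − √6| = |w − 6|/(√w + √6).
Restrict delta ≤ 6 so that |w − 6| < 6 forces w > 0, and then √w + √6 > √6.
Hence |√w − √6| < |w − 6|/√6, which is < eps once |w − 6| < √6·eps.
Take delta = min(6, √6·eps). If 0 < |w − 6| < delta then w > 0 and |√w − √6| < |w − 6|/√6 < eps.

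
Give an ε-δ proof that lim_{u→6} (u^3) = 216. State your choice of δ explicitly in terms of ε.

δ = min(2, ε/148)

Let ε > 0. We seek δ > 0 with 0 < |u − 6| < δ ⇒ |u^3 − 216| < ε.
Factor: u^3 − 216 = (u − 6)(u^2 + 6u + 36), so |u^3 − 216| = |u − 6|·|u^2 + 6u + 36|.
Restrict δ ≤ 2. Then |u − 6| < 2 gives |u| < 8, so by the triangle inequality |u^2 + 6u + 36| ≤ 8^2 + 6·8 + 36 = 148.
Hence |u^3 − 216| ≤ 148|u − 6|, which is < ε once |u − 6| < ε/148.
Take δ = min(2, ε/148). If 0 < |u − 6| < δ then both bounds hold and |u^3 − 216| ≤ 148|u − 6| < 148·(ε/148) = ε.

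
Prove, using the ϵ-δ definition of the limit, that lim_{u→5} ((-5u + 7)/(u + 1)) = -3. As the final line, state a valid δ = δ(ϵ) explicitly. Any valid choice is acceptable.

δ = min(3, (3/2)ϵ)

Suppose ϵ > 0. We want δ > 0 with 0 < |u − 5| < δ ⇒ |(-5u + 7)/(u + 1) + 3| < ϵ.
Combining over a common denominator, (-5u + 7)/(u + 1) + 3 = [(-5u + 7)·6 − (-18)·(u + 1)] / [6·(u + 1)] = -12(u − 5) / (6(u + 1)).
So |(-5u + 7)/(u + 1) + 3| = 12|u − 5| / (6·|u + 1|).
Restrict δ ≤ 3. Then |u − 5| < 3 gives |u + 1| = |(u − 5) + 6| ≥ 6 − 3 = 3.
Hence |(-5u + 7)/(u + 1) + 3| < 12|u − 5|/(6·3) = (2/3)|u − 5|, which is < ϵ once |u − 5| < (3/2)ϵ.
Take δ = min(3, (3/2)ϵ). Then 0 < |u − 5| < δ forces both bounds, so |(-5u + 7)/(u + 1) + 3| < ϵ.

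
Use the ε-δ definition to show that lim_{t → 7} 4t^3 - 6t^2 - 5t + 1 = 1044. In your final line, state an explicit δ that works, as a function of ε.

Let ε > 0 be given. We want δ > 0 such that 0 < |t − 7| < δ implies |(4t^3 - 6t^2 - 5t + 1) − 1044| < ε.
(4t^3 - 6t^2 - 5t + 1) − 1044 = 4t^3 - 6t^2 - 5t - 1043 = (t − 7)(4t^2 + 22t + 149).
So |(4t^3 - 6t^2 - 5t + 1) − 1044| = |t − 7|·|4t^2 + 22t + 149|.
Require δ ≤ 1. Then |t − 7| < 1 gives |t| < 8, and by the triangle inequality |4t^2 + 22t + 149| ≤ 4·8^2 + 22·8 + 149 = 581.
Hence |(4t^3 - 6t^2 - 5t + 1) − 1044| ≤ 581|t − 7| < ε provided |t − 7| < ε/581.
Choosing δ = min(1, ε/581) ensures both conditions, hence |(4t^3 - 6t^2 - 5t + 1) − 1044| < ε.

δ = min(1, ε/581)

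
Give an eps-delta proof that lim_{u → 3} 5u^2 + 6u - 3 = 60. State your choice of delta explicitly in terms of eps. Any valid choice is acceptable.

delta = min(1, eps/41)

Suppose eps > 0. We want delta > 0 such that 0 < |u − 3| < delta implies |(5u^2 + 6u - 3) − 60| < eps.
(5u^2 + 6u - 3) − 60 = 5u^2 + 6u - 63 = (u − 3)(5u + 21).
So |(5u^2 + 6u - 3) − 60| = |u − 3|·|5u + 21|.
Assume first that |u − 3| < 1, so |u| < 4. Then |5u + 21| ≤ 5·4 + 21 = 41.
Hence |(5u^2 + 6u - 3) − 60| ≤ 41|u − 3| < eps provided |u − 3| < eps/41.
Take delta = min(1, eps/41). Then 0 < |u − 3| < delta gives both |u − 3| < 1 and |u − 3| < eps/41, so |(5u^2 + 6u - 3) − 60| < eps.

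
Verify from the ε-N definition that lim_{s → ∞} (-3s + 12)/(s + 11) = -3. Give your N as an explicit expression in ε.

N = 45/ε

Let ε > 0 be given. We seek N > 0 such that s > N implies |(-3s + 12)/(s + 11) + 3| < ε.
(-3s + 12)/(s + 11) + 3 = ((-3s + 12) − (-3)(s + 11)) / ((s + 11)) = 45/((s + 11)).
For s > 0 we have s + 11 > s, so |(-3s + 12)/(s + 11) + 3| = 45/((s + 11)) < 45/(s) = 45/s.
Thus |(-3s + 12)/(s + 11) + 3| < ε whenever s > 45/ε.
Take N = 45/ε. If s > N then |(-3s + 12)/(s + 11) + 3| < 45/s < ε.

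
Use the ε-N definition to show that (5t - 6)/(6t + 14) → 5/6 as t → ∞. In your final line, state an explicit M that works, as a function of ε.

M = (53/18)/ε

Let ε > 0. We seek M > 0 such that t > M implies |(5t - 6)/(6t + 14) − (5/6)| < ε.
(5t - 6)/(6t + 14) − (5/6) = (6(5t - 6) − 5(6t + 14)) / (6(6t + 14)) = -106/(6(6t + 14)).
For t > 0 we have 6t + 14 > 6t, so |(5t - 6)/(6t + 14) − (5/6)| = 106/(6(6t + 14)) < 106/(6·6t) = (53/18)/t.
Thus |(5t - 6)/(6t + 14) − (5/6)| < ε whenever t > (53/18)/ε.
Take M = (53/18)/ε. If t > M then |(5t - 6)/(6t + 14) − (5/6)| < (53/18)/t < ε.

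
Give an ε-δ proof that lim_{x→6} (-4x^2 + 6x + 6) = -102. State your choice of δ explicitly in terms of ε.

δ = min(2, ε/50)

Fix ε > 0. We want δ > 0 such that 0 < |x − 6| < δ implies |(-4x^2 + 6x + 6) + 102| < ε.
(-4x^2 + 6x + 6) + 102 = -4x^2 + 6x + 108 = (x − 6)(-4x - 18).
So |(-4x^2 + 6x + 6) + 102| = |x − 6|·|-4x - 18|.
Assume first that |x − 6| < 2, so |x| < 8. Then |-4x - 18| ≤ 4·8 + 18 = 50.
Hence |(-4x^2 + 6x + 6) + 102| ≤ 50|x − 6| < ε provided |x − 6| < ε/50.
Choosing δ = min(2, ε/50) ensures both conditions, hence |(-4x^2 + 6x + 6) + 102| < ε.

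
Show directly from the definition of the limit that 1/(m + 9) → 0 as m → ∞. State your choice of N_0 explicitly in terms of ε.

N_0 = 1/ε

Suppose ε > 0. For m ≥ 1, |1/(m + 9) − 0| = 1/(m + 9) ≤ 1/m.
We need 1/m < ε, i.e. m > 1/ε.
Take N_0 = 1/ε. If m > N_0 then |1/(m + 9)| ≤ 1/m < ε.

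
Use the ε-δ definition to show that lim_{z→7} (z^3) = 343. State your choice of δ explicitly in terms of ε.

Fix ε > 0. We seek δ > 0 with 0 < |z − 7| < δ ⇒ |z^3 − 343| < ε.
Factor: z^3 − 343 = (z − 7)(z^2 + 7z + 49), so |z^3 − 343| = |z − 7|·|z^2 + 7z + 49|.
Impose δ ≤ 1 so that |z| < 8; then |z^2 + 7z + 49| ≤ 169.
Hence |z^3 − 343| ≤ 169|z − 7|, which is < ε once |z − 7| < ε/169.
Take δ = min(1, ε/169). If 0 < |z − 7| < δ then both bounds hold and |z^3 − 343| ≤ 169|z − 7| < 169·(ε/169) = ε.

δ = min(1, ε/169)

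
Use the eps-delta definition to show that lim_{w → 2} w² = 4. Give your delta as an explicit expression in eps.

delta = min(1, eps/5)

Let eps > 0 be given. We seek delta > 0 with 0 < |w − 2| < delta ⇒ |w² − 4| < eps.
Factor: w² − 4 = (w − 2)(w + 2), so |w² − 4| = |w − 2|·|w + 2|.
Restrict delta ≤ 1. Then |w − 2| < 1 gives |w| < 3, so by the triangle inequality |w + 2| ≤ 3 + 2 = 5.
Hence |w² − 4| ≤ 5|w − 2|, which is < eps once |w − 2| < eps/5.
Take delta = min(1, eps/5). If 0 < |w − 2| < delta then both bounds hold and |w² − 4| ≤ 5|w − 2| < 5·(eps/5) = eps.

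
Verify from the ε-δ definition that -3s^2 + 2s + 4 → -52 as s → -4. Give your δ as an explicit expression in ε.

δ = min(2, ε/32)

Suppose ε > 0. We want δ > 0 such that 0 < |s + 4| < δ implies |(-3s^2 + 2s + 4) + 52| < ε.
(-3s^2 + 2s + 4) + 52 = -3s^2 + 2s + 56 = (s + 4)(-3s + 14).
So |(-3s^2 + 2s + 4) + 52| = |s + 4|·|-3s + 14|.
Assume first that |s + 4| < 2, so |s| < 6. Then |-3s + 14| ≤ 3·6 + 14 = 32.
Hence |(-3s^2 + 2s + 4) + 52| ≤ 32|s + 4| < ε provided |s + 4| < ε/32.
Take δ = min(2, ε/32). Then 0 < |s + 4| < δ gives both |s + 4| < 2 and |s + 4| < ε/32, so |(-3s^2 + 2s + 4) + 52| < ε.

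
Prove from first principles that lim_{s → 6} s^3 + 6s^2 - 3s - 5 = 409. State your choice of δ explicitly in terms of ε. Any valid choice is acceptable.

Suppose ε > 0. We want δ > 0 such that 0 < |s − 6| < δ implies |(s^3 + 6s^2 - 3s - 5) − 409| < ε.
(s^3 + 6s^2 - 3s - 5) − 409 = s^3 + 6s^2 - 3s - 414 = (s − 6)(s^2 + 12s + 69).
So |(s^3 + 6s^2 - 3s - 5) − 409| = |s − 6|·|s^2 + 12s + 69|.
Assume first that |s − 6| < 2, so |s| < 8. Then |s^2 + 12s + 69| ≤ 8^2 + 12·8 + 69 = 229.
Hence |(s^3 + 6s^2 - 3s - 5) − 409| ≤ 229|s − 6| < ε provided |s − 6| < ε/229.
Choosing δ = min(2, ε/229) ensures both conditions, hence |(s^3 + 6s^2 - 3s - 5) − 409| < ε.

δ = min(2, ε/229)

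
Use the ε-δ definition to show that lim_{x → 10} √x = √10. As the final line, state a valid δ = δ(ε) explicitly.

Suppose ε > 0. We want δ > 0 such that 0 < |x − 10| < δ implies |√x − √10| < ε.
Rationalise: √x − √10 = (x − 10)/(√x + √10), so |√x − √10| = |x − 10|/(√x + √10).
Restrict δ ≤ 10 so that |x − 10| < 10 forces x > 0, and then √x + √10 > √10.
Hence |√x − √10| < |x − 10|/√10, which is < ε once |x − 10| < √10·ε.
Take δ = min(10, √10·ε). If 0 < |x − 10| < δ then x > 0 and |√x − √10| < |x − 10|/√10 < ε.

δ = min(10, √10·ε)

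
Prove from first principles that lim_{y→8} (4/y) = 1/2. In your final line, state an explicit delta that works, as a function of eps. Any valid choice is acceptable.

Let eps > 0. We seek delta > 0 such that 0 < |y − 8| < delta implies |4/y − (1/2)| < eps.
|4/y − (1/2)| = 4·|8 − y|/(8·|y|) = 4|y − 8|/(8|y|).
Require delta ≤ 4 so that |y| > 8 − 4 = 4, hence 8|y| > 32.
Then |4/y − (1/2)| < 4|y − 8|/32, which is < eps when |y − 8| < 8eps.
Take delta = min(4, 8eps). Then 0 < |y − 8| < delta gives both |y − 8| < 4 and |y − 8| < 8eps, so |4/y − (1/2)| < eps.

delta = min(4, 8eps)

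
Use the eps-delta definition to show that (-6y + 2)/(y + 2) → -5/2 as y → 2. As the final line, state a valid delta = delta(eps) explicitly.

Let eps > 0. We want delta > 0 with 0 < |y − 2| < delta ⇒ |(-6y + 2)/(y + 2) + 5/2| < eps.
Combining over a common denominator, (-6y + 2)/(y + 2) + 5/2 = [(-6y + 2)·4 − (-10)·(y + 2)] / [4·(y + 2)] = -14(y − 2) / (4(y + 2)).
So |(-6y + 2)/(y + 2) + 5/2| = 14|y − 2| / (4·|y + 2|).
Restrict delta ≤ 2. Then |y − 2| < 2 gives |y + 2| = |(y − 2) + 4| ≥ 4 − 2 = 2.
Hence |(-6y + 2)/(y + 2) + 5/2| < 14|y − 2|/(4·2) = (7/4)|y − 2|, which is < eps once |y − 2| < (4/7)eps.
Take delta = min(2, (4/7)eps). Then 0 < |y − 2| < delta forces both bounds, so |(-6y + 2)/(y + 2) + 5/2| < eps.

delta = min(2, (4/7)eps)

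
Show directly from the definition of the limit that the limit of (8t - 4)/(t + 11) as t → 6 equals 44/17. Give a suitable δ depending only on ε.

Suppose ε > 0. We want δ > 0 with 0 < |t − 6| < δ ⇒ |(8t - 4)/(t + 11) − (44/17)| < ε.
Combining over a common denominator, (8t - 4)/(t + 11) − (44/17) = [(8t - 4)·17 − 44·(t + 11)] / [17·(t + 11)] = 92(t − 6) / (17(t + 11)).
So |(8t - 4)/(t + 11) − (44/17)| = 92|t − 6| / (17·|t + 11|).
Restrict δ ≤ 17/2. Then |t − 6| < 17/2 gives |t + 11| = |(t − 6) + 17| ≥ 17 − 17/2 = 17/2.
Hence |(8t - 4)/(t + 11) − (44/17)| < 92|t − 6|/(17·(17/2)) = (184/289)|t − 6|, which is < ε once |t − 6| < (289/184)ε.
Take δ = min(17/2, (289/184)ε). Then 0 < |t − 6| < δ forces both bounds, so |(8t - 4)/(t + 11) − (44/17)| < ε.

δ = min(17/2, (289/184)ε)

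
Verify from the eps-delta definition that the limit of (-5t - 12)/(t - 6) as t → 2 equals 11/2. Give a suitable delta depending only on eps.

delta = min(2, (4/21)eps)

Let eps > 0. We want delta > 0 with 0 < |t − 2| < delta ⇒ |(-5t - 12)/(t - 6) − (11/2)| < eps.
Combining over a common denominator, (-5t - 12)/(t - 6) − (11/2) = [(-5t - 12)·(-4) − (-22)·(t - 6)] / [(-4)·(t - 6)] = 42(t − 2) / ((-4)(t - 6)).
So |(-5t - 12)/(t - 6) − (11/2)| = 42|t − 2| / (4·|t − 6|).
Require delta ≤ 2, so |t − 6| ≥ |-4| − |t − 2| > 4 − 2 = 2.
Hence |(-5t - 12)/(t - 6) − (11/2)| < 42|t − 2|/(4·2) = (21/4)|t − 2|, which is < eps once |t − 2| < (4/21)eps.
Take delta = min(2, (4/21)eps). Then 0 < |t − 2| < delta forces both bounds, so |(-5t - 12)/(t - 6) − (11/2)| < eps.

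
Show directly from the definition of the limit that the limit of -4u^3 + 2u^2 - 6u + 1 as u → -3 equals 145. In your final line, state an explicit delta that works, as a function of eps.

Suppose eps > 0. We want delta > 0 such that 0 < |u + 3| < delta implies |(-4u^3 + 2u^2 - 6u + 1) − 145| < eps.
(-4u^3 + 2u^2 - 6u + 1) − 145 = -4u^3 + 2u^2 - 6u - 144 = (u + 3)(-4u^2 + 14u - 48).
So |(-4u^3 + 2u^2 - 6u + 1) − 145| = |u + 3|·|-4u^2 + 14u - 48|.
Require delta ≤ 1. Then |u + 3| < 1 gives |u| < 4, and by the triangle inequality |-4u^2 + 14u - 48| ≤ 4·4^2 + 14·4 + 48 = 168.
Hence |(-4u^3 + 2u^2 - 6u + 1) − 145| ≤ 168|u + 3| < eps provided |u + 3| < eps/168.
Choosing delta = min(1, eps/168) ensures both conditions, hence |(-4u^3 + 2u^2 - 6u + 1) − 145| < eps.

delta = min(1, eps/168)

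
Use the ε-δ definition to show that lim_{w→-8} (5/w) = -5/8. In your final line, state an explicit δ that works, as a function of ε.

δ = min(4, (32/5)ε)

Let ε > 0 be given. We seek δ > 0 such that 0 < |w + 8| < δ implies |5/w + 5/8| < ε.
|5/w + 5/8| = 5·|-8 − w|/(8·|w|) = 5|w + 8|/(8|w|).
Require δ ≤ 4 so that |w| > 8 − 4 = 4, hence 8|w| > 32.
Then |5/w + 5/8| < 5|w + 8|/32, which is < ε when |w + 8| < (32/5)ε.
Take δ = min(4, (32/5)ε). Then 0 < |w + 8| < δ gives both |w + 8| < 4 and |w + 8| < (32/5)ε, so |5/w + 5/8| < ε.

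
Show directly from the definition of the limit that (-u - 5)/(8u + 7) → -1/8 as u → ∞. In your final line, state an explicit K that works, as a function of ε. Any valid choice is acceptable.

Suppose ε > 0. We seek K > 0 such that u > K implies |(-u - 5)/(8u + 7) + 1/8| < ε.
(-u - 5)/(8u + 7) + 1/8 = (8(-u - 5) − (-1)(8u + 7)) / (8(8u + 7)) = -33/(8(8u + 7)).
For u > 0 we have 8u + 7 > 8u, so |(-u - 5)/(8u + 7) + 1/8| = 33/(8(8u + 7)) < 33/(8·8u) = (33/64)/u.
Thus |(-u - 5)/(8u + 7) + 1/8| < ε whenever u > (33/64)/ε.
Take K = (33/64)/ε. If u > K then |(-u - 5)/(8u + 7) + 1/8| < (33/64)/u < ε.

K = (33/64)/ε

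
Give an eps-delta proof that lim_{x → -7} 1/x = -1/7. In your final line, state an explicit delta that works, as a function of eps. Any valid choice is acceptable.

delta = min(7/2, (49/2)eps)

Let eps > 0 be given. We seek delta > 0 such that 0 < |x + 7| < delta implies |1/x + 1/7| < eps.
|1/x + 1/7| = |-7 − x|/(7·|x|) = |x + 7|/(7|x|).
Restrict delta ≤ 7/2. Then |x + 7| < 7/2 gives |x| > 7/2, so 7|x| > 49/2.
Then |1/x + 1/7| < |x + 7|/(49/2), which is < eps when |x + 7| < (49/2)eps.
Take delta = min(7/2, (49/2)eps). Then 0 < |x + 7| < delta gives both |x + 7| < 7/2 and |x + 7| < (49/2)eps, so |1/x + 1/7| < eps.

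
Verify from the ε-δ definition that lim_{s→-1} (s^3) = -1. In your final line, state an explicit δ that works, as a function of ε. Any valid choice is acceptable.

δ = min(1, ε/7)

Fix ε > 0. We seek δ > 0 with 0 < |s + 1| < δ ⇒ |s^3 + 1| < ε.
Factor: s^3 + 1 = (s + 1)(s^2 - s + 1), so |s^3 + 1| = |s + 1|·|s^2 - s + 1|.
Restrict δ ≤ 1. Then |s + 1| < 1 gives |s| < 2, so by the triangle inequality |s^2 - s + 1| ≤ 2^2 + 2 + 1 = 7.
Hence |s^3 + 1| ≤ 7|s + 1|, which is < ε once |s + 1| < ε/7.
Take δ = min(1, ε/7). If 0 < |s + 1| < δ then both bounds hold and |s^3 + 1| ≤ 7|s + 1| < 7·(ε/7) = ε.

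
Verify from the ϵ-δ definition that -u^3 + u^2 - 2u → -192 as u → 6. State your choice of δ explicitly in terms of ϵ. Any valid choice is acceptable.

δ = min(2, ϵ/136)

Suppose ϵ > 0. We want δ > 0 such that 0 < |u − 6| < δ implies |(-u^3 + u^2 - 2u) + 192| < ϵ.
(-u^3 + u^2 - 2u) + 192 = -u^3 + u^2 - 2u + 192 = (u − 6)(-u^2 - 5u - 32).
So |(-u^3 + u^2 - 2u) + 192| = |u − 6|·|-u^2 - 5u - 32|.
Assume first that |u − 6| < 2, so |u| < 8. Then |-u^2 - 5u - 32| ≤ 8^2 + 5·8 + 32 = 136.
Hence |(-u^3 + u^2 - 2u) + 192| ≤ 136|u − 6| < ϵ provided |u − 6| < ϵ/136.
Choosing δ = min(2, ϵ/136) ensures both conditions, hence |(-u^3 + u^2 - 2u) + 192| < ϵ.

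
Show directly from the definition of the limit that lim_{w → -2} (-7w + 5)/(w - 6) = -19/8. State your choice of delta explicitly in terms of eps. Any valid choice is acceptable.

delta = min(4, (32/37)eps)

Let eps > 0 be given. We want delta > 0 with 0 < |w + 2| < delta ⇒ |(-7w + 5)/(w - 6) + 19/8| < eps.
Combining over a common denominator, (-7w + 5)/(w - 6) + 19/8 = [(-7w + 5)·(-8) − 19·(w - 6)] / [(-8)·(w - 6)] = 37(w + 2) / ((-8)(w - 6)).
So |(-7w + 5)/(w - 6) + 19/8| = 37|w + 2| / (8·|w − 6|).
Require delta ≤ 4, so |w − 6| ≥ |-8| − |w + 2| > 8 − 4 = 4.
Hence |(-7w + 5)/(w - 6) + 19/8| < 37|w + 2|/(8·4) = (37/32)|w + 2|, which is < eps once |w + 2| < (32/37)eps.
Take delta = min(4, (32/37)eps). Then 0 < |w + 2| < delta forces both bounds, so |(-7w + 5)/(w - 6) + 19/8| < eps.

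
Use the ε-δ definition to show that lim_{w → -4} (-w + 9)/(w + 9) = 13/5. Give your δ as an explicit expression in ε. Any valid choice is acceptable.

Let ε > 0. We want δ > 0 with 0 < |w + 4| < δ ⇒ |(-w + 9)/(w + 9) − (13/5)| < ε.
Combining over a common denominator, (-w + 9)/(w + 9) − (13/5) = [(-w + 9)·5 − 13·(w + 9)] / [5·(w + 9)] = -18(w + 4) / (5(w + 9)).
So |(-w + 9)/(w + 9) − (13/5)| = 18|w + 4| / (5·|w + 9|).
Restrict δ ≤ 5/2. Then |w + 4| < 5/2 gives |w + 9| = |(w + 4) + 5| ≥ 5 − 5/2 = 5/2.
Hence |(-w + 9)/(w + 9) − (13/5)| < 18|w + 4|/(5·(5/2)) = (36/25)|w + 4|, which is < ε once |w + 4| < (25/36)ε.
Take δ = min(5/2, (25/36)ε). Then 0 < |w + 4| < δ forces both bounds, so |(-w + 9)/(w + 9) − (13/5)| < ε.

δ = min(5/2, (25/36)ε)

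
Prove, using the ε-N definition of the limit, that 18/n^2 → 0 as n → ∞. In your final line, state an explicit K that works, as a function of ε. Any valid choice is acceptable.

Let ε > 0 be given. For n ≥ 1, |18/n^2 − 0| = 18/n^2.
18/n^2 < ε ⇔ n^2 > 18/ε ⇔ n > (18/ε)^{1/2}.
Take K = (18/ε)^{1/2}. Then n > K implies 18/n^2 < ε.

K = (18/ε)^{1/2}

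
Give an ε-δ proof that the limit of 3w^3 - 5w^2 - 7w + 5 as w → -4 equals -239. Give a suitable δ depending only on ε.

Suppose ε > 0. We want δ > 0 such that 0 < |w + 4| < δ implies |(3w^3 - 5w^2 - 7w + 5) + 239| < ε.
(3w^3 - 5w^2 - 7w + 5) + 239 = 3w^3 - 5w^2 - 7w + 244 = (w + 4)(3w^2 - 17w + 61).
So |(3w^3 - 5w^2 - 7w + 5) + 239| = |w + 4|·|3w^2 - 17w + 61|.
Require δ ≤ 1. Then |w + 4| < 1 gives |w| < 5, and by the triangle inequality |3w^2 - 17w + 61| ≤ 3·5^2 + 17·5 + 61 = 221.
Hence |(3w^3 - 5w^2 - 7w + 5) + 239| ≤ 221|w + 4| < ε provided |w + 4| < ε/221.
Choosing δ = min(1, ε/221) ensures both conditions, hence |(3w^3 - 5w^2 - 7w + 5) + 239| < ε.

δ = min(1, ε/221)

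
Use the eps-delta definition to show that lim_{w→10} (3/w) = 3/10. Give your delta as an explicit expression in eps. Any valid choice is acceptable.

delta = min(5, (50/3)eps)

Let eps > 0. We seek delta > 0 such that 0 < |w − 10| < delta implies |3/w − (3/10)| < eps.
|3/w − (3/10)| = 3·|10 − w|/(10·|w|) = 3|w − 10|/(10|w|).
Require delta ≤ 5 so that |w| > 10 − 5 = 5, hence 10|w| > 50.
Then |3/w − (3/10)| < 3|w − 10|/50, which is < eps when |w − 10| < (50/3)eps.
Take delta = min(5, (50/3)eps). Then 0 < |w − 10| < delta gives both |w − 10| < 5 and |w − 10| < (50/3)eps, so |3/w − (3/10)| < eps.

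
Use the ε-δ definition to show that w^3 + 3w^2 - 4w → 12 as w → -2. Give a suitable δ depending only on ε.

Let ε > 0. We want δ > 0 such that 0 < |w + 2| < δ implies |(w^3 + 3w^2 - 4w) − 12| < ε.
(w^3 + 3w^2 - 4w) − 12 = w^3 + 3w^2 - 4w - 12 = (w + 2)(w^2 + w - 6).
So |(w^3 + 3w^2 - 4w) − 12| = |w + 2|·|w^2 + w - 6|.
Assume first that |w + 2| < 1, so |w| < 3. Then |w^2 + w - 6| ≤ 3^2 + 3 + 6 = 18.
Hence |(w^3 + 3w^2 - 4w) − 12| ≤ 18|w + 2| < ε provided |w + 2| < ε/18.
Take δ = min(1, ε/18). Then 0 < |w + 2| < δ gives both |w + 2| < 1 and |w + 2| < ε/18, so |(w^3 + 3w^2 - 4w) − 12| < ε.

δ = min(1, ε/18)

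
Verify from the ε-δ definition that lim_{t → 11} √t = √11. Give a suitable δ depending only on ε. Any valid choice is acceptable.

δ = min(11, √11·ε)

Let ε > 0 be given. We want δ > 0 such that 0 < |t − 11| < δ implies |√t − √11| < ε.
Rationalise: √t − √11 = (t − 11)/(√t + √11), so |√t − √11| = |t − 11|/(√t + √11).
Restrict δ ≤ 11 so that |t − 11| < 11 forces t > 0, and then √t + √11 > √11.
Hence |√t − √11| < |t − 11|/√11, which is < ε once |t − 11| < √11·ε.
Take δ = min(11, √11·ε). If 0 < |t − 11| < δ then t > 0 and |√t − √11| < |t − 11|/√11 < ε.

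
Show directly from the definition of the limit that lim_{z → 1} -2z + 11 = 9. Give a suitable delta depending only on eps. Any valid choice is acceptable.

delta = eps/2

Let eps > 0. We need delta > 0 so that 0 < |z − 1| < delta implies |(-2z + 11) − 9| < eps.
Since (-2z + 11) − 9 = -2(z − 1), we have |(-2z + 11) − 9| = 2|z − 1|.
So 2|z − 1| < eps exactly when |z − 1| < eps/2.
Take delta = eps/2. If 0 < |z − 1| < delta then |(-2z + 11) − 9| = 2|z − 1| < 2·(eps/2) = eps.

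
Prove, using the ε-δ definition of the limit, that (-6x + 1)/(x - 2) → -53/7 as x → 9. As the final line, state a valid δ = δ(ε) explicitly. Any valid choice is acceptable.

Fix ε > 0. We want δ > 0 with 0 < |x − 9| < δ ⇒ |(-6x + 1)/(x - 2) + 53/7| < ε.
Combining over a common denominator, (-6x + 1)/(x - 2) + 53/7 = [(-6x + 1)·7 − (-53)·(x - 2)] / [7·(x - 2)] = 11(x − 9) / (7(x - 2)).
So |(-6x + 1)/(x - 2) + 53/7| = 11|x − 9| / (7·|x − 2|).
Restrict δ ≤ 7/2. Then |x − 9| < 7/2 gives |x − 2| = |(x − 9) + 7| ≥ 7 − 7/2 = 7/2.
Hence |(-6x + 1)/(x - 2) + 53/7| < 11|x − 9|/(7·(7/2)) = (22/49)|x − 9|, which is < ε once |x − 9| < (49/22)ε.
Take δ = min(7/2, (49/22)ε). Then 0 < |x − 9| < δ forces both bounds, so |(-6x + 1)/(x - 2) + 53/7| < ε.

δ = min(7/2, (49/22)ε)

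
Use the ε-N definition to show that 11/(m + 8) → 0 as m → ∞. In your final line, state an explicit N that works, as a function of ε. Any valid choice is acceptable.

Fix ε > 0. For m ≥ 1, |11/(m + 8) − 0| = 11/(m + 8) ≤ 11/m.
We need 11/m < ε, i.e. m > 11/ε.
Take N = 11/ε. If m > N then |11/(m + 8)| ≤ 11/m < ε.

N = 11/ε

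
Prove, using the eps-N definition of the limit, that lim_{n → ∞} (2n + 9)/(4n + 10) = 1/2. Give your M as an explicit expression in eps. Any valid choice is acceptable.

M = 1/eps

Suppose eps > 0. For n ≥ 1, |(2n + 9)/(4n + 10) − (1/2)| = |16|/(4(4n + 10)) = 16/(4(4n + 10)).
Since 4n + 10 ≥ 4n for n ≥ 1, this is ≤ 16/(4·4n) = 1/n.
So |(2n + 9)/(4n + 10) − (1/2)| < eps whenever n > 1/eps.
Take M = 1/eps. If n > M then |(2n + 9)/(4n + 10) − (1/2)| ≤ 1/n < eps.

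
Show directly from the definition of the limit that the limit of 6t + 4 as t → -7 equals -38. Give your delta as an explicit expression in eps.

delta = eps/6

Suppose eps > 0. We need delta > 0 so that 0 < |t + 7| < delta implies |(6t + 4) + 38| < eps.
|(6t + 4) + 38| = |6t + 42| = 6|t + 7|.
Thus it suffices that |t + 7| < eps/6.
Take delta = eps/6. If 0 < |t + 7| < delta then |(6t + 4) + 38| = 6|t + 7| < 6·(eps/6) = eps.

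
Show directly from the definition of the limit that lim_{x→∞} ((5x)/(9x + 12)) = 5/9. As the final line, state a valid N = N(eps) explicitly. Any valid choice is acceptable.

N = (20/27)/eps

Let eps > 0 be given. We seek N > 0 such that x > N implies |(5x)/(9x + 12) − (5/9)| < eps.
(5x)/(9x + 12) − (5/9) = (9(5x) − 5(9x + 12)) / (9(9x + 12)) = -60/(9(9x + 12)).
For x > 0 we have 9x + 12 > 9x, so |(5x)/(9x + 12) − (5/9)| = 60/(9(9x + 12)) < 60/(9·9x) = (20/27)/x.
Thus |(5x)/(9x + 12) − (5/9)| < eps whenever x > (20/27)/eps.
Take N = (20/27)/eps. If x > N then |(5x)/(9x + 12) − (5/9)| < (20/27)/x < eps.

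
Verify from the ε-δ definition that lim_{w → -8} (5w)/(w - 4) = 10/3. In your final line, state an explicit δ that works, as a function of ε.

δ = min(6, (18/5)ε)

Let ε > 0 be given. We want δ > 0 with 0 < |w + 8| < δ ⇒ |(5w)/(w - 4) − (10/3)| < ε.
Combining over a common denominator, (5w)/(w - 4) − (10/3) = [(5w)·(-12) − (-40)·(w - 4)] / [(-12)·(w - 4)] = -20(w + 8) / ((-12)(w - 4)).
So |(5w)/(w - 4) − (10/3)| = 20|w + 8| / (12·|w − 4|).
Require δ ≤ 6, so |w − 4| ≥ |-12| − |w + 8| > 12 − 6 = 6.
Hence |(5w)/(w - 4) − (10/3)| < 20|w + 8|/(12·6) = (5/18)|w + 8|, which is < ε once |w + 8| < (18/5)ε.
Take δ = min(6, (18/5)ε). Then 0 < |w + 8| < δ forces both bounds, so |(5w)/(w - 4) − (10/3)| < ε.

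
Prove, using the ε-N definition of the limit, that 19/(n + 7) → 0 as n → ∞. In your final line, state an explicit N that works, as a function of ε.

Suppose ε > 0. For n ≥ 1, |19/(n + 7) − 0| = 19/(n + 7) ≤ 19/n.
We need 19/n < ε, i.e. n > 19/ε.
Take N = 19/ε. If n > N then |19/(n + 7)| ≤ 19/n < ε.

N = 19/ε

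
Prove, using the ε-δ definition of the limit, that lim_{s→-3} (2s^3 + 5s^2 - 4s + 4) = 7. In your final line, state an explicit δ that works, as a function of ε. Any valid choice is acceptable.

Fix ε > 0. We want δ > 0 such that 0 < |s + 3| < δ implies |(2s^3 + 5s^2 - 4s + 4) − 7| < ε.
(2s^3 + 5s^2 - 4s + 4) − 7 = 2s^3 + 5s^2 - 4s - 3 = (s + 3)(2s^2 - s - 1).
So |(2s^3 + 5s^2 - 4s + 4) − 7| = |s + 3|·|2s^2 - s - 1|.
Assume first that |s + 3| < 2, so |s| < 5. Then |2s^2 - s - 1| ≤ 2·5^2 + 5 + 1 = 56.
Hence |(2s^3 + 5s^2 - 4s + 4) − 7| ≤ 56|s + 3| < ε provided |s + 3| < ε/56.
Choosing δ = min(2, ε/56) ensures both conditions, hence |(2s^3 + 5s^2 - 4s + 4) − 7| < ε.

δ = min(2, ε/56)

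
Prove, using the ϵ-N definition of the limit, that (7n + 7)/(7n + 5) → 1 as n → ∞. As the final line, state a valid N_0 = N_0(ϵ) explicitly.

N_0 = (2/7)/ϵ

Suppose ϵ > 0. For n ≥ 1, |(7n + 7)/(7n + 5) − 1| = |14|/(7(7n + 5)) = 14/(7(7n + 5)).
Since 7n + 5 ≥ 7n for n ≥ 1, this is ≤ 14/(7·7n) = (2/7)/n.
So |(7n + 7)/(7n + 5) − 1| < ϵ whenever n > (2/7)/ϵ.
Take N_0 = (2/7)/ϵ. If n > N_0 then |(7n + 7)/(7n + 5) − 1| ≤ (2/7)/n < ϵ.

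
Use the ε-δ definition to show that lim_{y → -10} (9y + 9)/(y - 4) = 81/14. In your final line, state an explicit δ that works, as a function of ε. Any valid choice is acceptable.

Let ε > 0. We want δ > 0 with 0 < |y + 10| < δ ⇒ |(9y + 9)/(y - 4) − (81/14)| < ε.
Combining over a common denominator, (9y + 9)/(y - 4) − (81/14) = [(9y + 9)·(-14) − (-81)·(y - 4)] / [(-14)·(y - 4)] = -45(y + 10) / ((-14)(y - 4)).
So |(9y + 9)/(y - 4) − (81/14)| = 45|y + 10| / (14·|y − 4|).
Require δ ≤ 7, so |y − 4| ≥ |-14| − |y + 10| > 14 − 7 = 7.
Hence |(9y + 9)/(y - 4) − (81/14)| < 45|y + 10|/(14·7) = (45/98)|y + 10|, which is < ε once |y + 10| < (98/45)ε.
Take δ = min(7, (98/45)ε). Then 0 < |y + 10| < δ forces both bounds, so |(9y + 9)/(y - 4) − (81/14)| < ε.

δ = min(7, (98/45)ε)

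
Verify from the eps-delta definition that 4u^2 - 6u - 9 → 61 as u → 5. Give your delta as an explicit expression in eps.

Let eps > 0 be given. We want delta > 0 such that 0 < |u − 5| < delta implies |(4u^2 - 6u - 9) − 61| < eps.
(4u^2 - 6u - 9) − 61 = 4u^2 - 6u - 70 = (u − 5)(4u + 14).
So |(4u^2 - 6u - 9) − 61| = |u − 5|·|4u + 14|.
Assume first that |u − 5| < 1, so |u| < 6. Then |4u + 14| ≤ 4·6 + 14 = 38.
Hence |(4u^2 - 6u - 9) − 61| ≤ 38|u − 5| < eps provided |u − 5| < eps/38.
Choosing delta = min(1, eps/38) ensures both conditions, hence |(4u^2 - 6u - 9) − 61| < eps.

delta = min(1, eps/38)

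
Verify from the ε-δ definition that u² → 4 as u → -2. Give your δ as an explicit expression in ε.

δ = min(1, ε/5)

Let ε > 0. We seek δ > 0 with 0 < |u + 2| < δ ⇒ |u² − 4| < ε.
Factor: u² − 4 = (u + 2)(u - 2), so |u² − 4| = |u + 2|·|u - 2|.
Impose δ ≤ 1 so that |u| < 3; then |u - 2| ≤ 5.
Hence |u² − 4| ≤ 5|u + 2|, which is < ε once |u + 2| < ε/5.
Take δ = min(1, ε/5). If 0 < |u + 2| < δ then both bounds hold and |u² − 4| ≤ 5|u + 2| < 5·(ε/5) = ε.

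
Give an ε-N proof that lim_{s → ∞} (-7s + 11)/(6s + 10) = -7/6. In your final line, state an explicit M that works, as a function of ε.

M = (34/9)/ε

Suppose ε > 0. We seek M > 0 such that s > M implies |(-7s + 11)/(6s + 10) + 7/6| < ε.
(-7s + 11)/(6s + 10) + 7/6 = (6(-7s + 11) − (-7)(6s + 10)) / (6(6s + 10)) = 136/(6(6s + 10)).
For s > 0 we have 6s + 10 > 6s, so |(-7s + 11)/(6s + 10) + 7/6| = 136/(6(6s + 10)) < 136/(6·6s) = (34/9)/s.
Thus |(-7s + 11)/(6s + 10) + 7/6| < ε whenever s > (34/9)/ε.
Take M = (34/9)/ε. If s > M then |(-7s + 11)/(6s + 10) + 7/6| < (34/9)/s < ε.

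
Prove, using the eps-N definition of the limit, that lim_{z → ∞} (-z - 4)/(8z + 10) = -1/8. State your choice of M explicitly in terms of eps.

M = (11/32)/eps

Fix eps > 0. We seek M > 0 such that z > M implies |(-z - 4)/(8z + 10) + 1/8| < eps.
(-z - 4)/(8z + 10) + 1/8 = (8(-z - 4) − (-1)(8z + 10)) / (8(8z + 10)) = -22/(8(8z + 10)).
For z > 0 we have 8z + 10 > 8z, so |(-z - 4)/(8z + 10) + 1/8| = 22/(8(8z + 10)) < 22/(8·8z) = (11/32)/z.
Thus |(-z - 4)/(8z + 10) + 1/8| < eps whenever z > (11/32)/eps.
Take M = (11/32)/eps. If z > M then |(-z - 4)/(8z + 10) + 1/8| < (11/32)/z < eps.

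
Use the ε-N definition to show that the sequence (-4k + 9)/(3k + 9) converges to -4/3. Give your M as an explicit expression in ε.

Suppose ε > 0. For k ≥ 1, |(-4k + 9)/(3k + 9) + 4/3| = |63|/(3(3k + 9)) = 63/(3(3k + 9)).
Since 3k + 9 ≥ 3k for k ≥ 1, this is ≤ 63/(3·3k) = 7/k.
So |(-4k + 9)/(3k + 9) + 4/3| < ε whenever k > 7/ε.
Take M = 7/ε. If k > M then |(-4k + 9)/(3k + 9) + 4/3| ≤ 7/k < ε.

M = 7/ε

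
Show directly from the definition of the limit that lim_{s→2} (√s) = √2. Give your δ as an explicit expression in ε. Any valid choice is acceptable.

δ = min(2, √2·ε)

Suppose ε > 0. We want δ > 0 such that 0 < |s − 2| < δ implies |√s − √2| < ε.
Multiplying by the conjugate, |√s − √2| = |s − 2|/(√s + √2).
Restrict δ ≤ 2 so that |s − 2| < 2 forces s > 0, and then √s + √2 > √2.
Hence |√s − √2| < |s − 2|/√2, which is < ε once |s − 2| < √2·ε.
Take δ = min(2, √2·ε). If 0 < |s − 2| < δ then s > 0 and |√s − √2| < |s − 2|/√2 < ε.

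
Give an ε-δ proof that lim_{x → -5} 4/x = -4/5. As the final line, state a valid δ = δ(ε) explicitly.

δ = min(5/2, (25/8)ε)

Let ε > 0. We seek δ > 0 such that 0 < |x + 5| < δ implies |4/x + 4/5| < ε.
|4/x + 4/5| = 4·|-5 − x|/(5·|x|) = 4|x + 5|/(5|x|).
Require δ ≤ 5/2 so that |x| > 5 − 5/2 = 5/2, hence 5|x| > 25/2.
Then |4/x + 4/5| < 4|x + 5|/(25/2), which is < ε when |x + 5| < (25/8)ε.
Take δ = min(5/2, (25/8)ε). Then 0 < |x + 5| < δ gives both |x + 5| < 5/2 and |x + 5| < (25/8)ε, so |4/x + 4/5| < ε.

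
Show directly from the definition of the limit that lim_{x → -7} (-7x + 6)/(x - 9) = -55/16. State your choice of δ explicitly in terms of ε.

Suppose ε > 0. We want δ > 0 with 0 < |x + 7| < δ ⇒ |(-7x + 6)/(x - 9) + 55/16| < ε.
Combining over a common denominator, (-7x + 6)/(x - 9) + 55/16 = [(-7x + 6)·(-16) − 55·(x - 9)] / [(-16)·(x - 9)] = 57(x + 7) / ((-16)(x - 9)).
So |(-7x + 6)/(x - 9) + 55/16| = 57|x + 7| / (16·|x − 9|).
Restrict δ ≤ 8. Then |x + 7| < 8 gives |x − 9| = |(x + 7) + (-16)| ≥ 16 − 8 = 8.
Hence |(-7x + 6)/(x - 9) + 55/16| < 57|x + 7|/(16·8) = (57/128)|x + 7|, which is < ε once |x + 7| < (128/57)ε.
Take δ = min(8, (128/57)ε). Then 0 < |x + 7| < δ forces both bounds, so |(-7x + 6)/(x - 9) + 55/16| < ε.

δ = min(8, (128/57)ε)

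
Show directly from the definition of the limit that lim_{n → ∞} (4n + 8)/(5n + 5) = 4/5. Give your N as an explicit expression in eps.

Suppose eps > 0. For n ≥ 1, |(4n + 8)/(5n + 5) − (4/5)| = |20|/(5(5n + 5)) = 20/(5(5n + 5)).
Since 5n + 5 ≥ 5n for n ≥ 1, this is ≤ 20/(5·5n) = (4/5)/n.
So |(4n + 8)/(5n + 5) − (4/5)| < eps whenever n > (4/5)/eps.
Take N = (4/5)/eps. If n > N then |(4n + 8)/(5n + 5) − (4/5)| ≤ (4/5)/n < eps.

N = (4/5)/eps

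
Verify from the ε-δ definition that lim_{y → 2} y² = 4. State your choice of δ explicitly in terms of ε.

Let ε > 0. We seek δ > 0 with 0 < |y − 2| < δ ⇒ |y² − 4| < ε.
Factor: y² − 4 = (y − 2)(y + 2), so |y² − 4| = |y − 2|·|y + 2|.
Impose δ ≤ 2 so that |y| < 4; then |y + 2| ≤ 6.
Hence |y² − 4| ≤ 6|y − 2|, which is < ε once |y − 2| < ε/6.
Take δ = min(2, ε/6). If 0 < |y − 2| < δ then both bounds hold and |y² − 4| ≤ 6|y − 2| < 6·(ε/6) = ε.

δ = min(2, ε/6)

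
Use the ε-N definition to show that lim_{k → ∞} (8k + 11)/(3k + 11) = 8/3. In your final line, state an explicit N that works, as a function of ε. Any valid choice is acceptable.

N = (55/9)/ε

Suppose ε > 0. For k ≥ 1, |(8k + 11)/(3k + 11) − (8/3)| = |-55|/(3(3k + 11)) = 55/(3(3k + 11)).
Since 3k + 11 ≥ 3k for k ≥ 1, this is ≤ 55/(3·3k) = (55/9)/k.
So |(8k + 11)/(3k + 11) − (8/3)| < ε whenever k > (55/9)/ε.
Take N = (55/9)/ε. If k > N then |(8k + 11)/(3k + 11) − (8/3)| ≤ (55/9)/k < ε.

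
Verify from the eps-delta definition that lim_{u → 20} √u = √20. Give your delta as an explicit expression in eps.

delta = min(20, √20·eps)

Suppose eps > 0. We want delta > 0 such that 0 < |u − 20| < delta implies |√u − √20| < eps.
Rationalise: √u − √20 = (u − 20)/(√u + √20), so |√u − √20| = |u − 20|/(√u + √20).
Restrict delta ≤ 20 so that |u − 20| < 20 forces u > 0, and then √u + √20 > √20.
Hence |√u − √20| < |u − 20|/√20, which is < eps once |u − 20| < √20·eps.
Take delta = min(20, √20·eps). If 0 < |u − 20| < delta then u > 0 and |√u − √20| < |u − 20|/√20 < eps.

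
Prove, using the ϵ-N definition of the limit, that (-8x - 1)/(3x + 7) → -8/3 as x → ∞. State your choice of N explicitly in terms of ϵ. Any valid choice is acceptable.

Let ϵ > 0. We seek N > 0 such that x > N implies |(-8x - 1)/(3x + 7) + 8/3| < ϵ.
(-8x - 1)/(3x + 7) + 8/3 = (3(-8x - 1) − (-8)(3x + 7)) / (3(3x + 7)) = 53/(3(3x + 7)).
For x > 0 we have 3x + 7 > 3x, so |(-8x - 1)/(3x + 7) + 8/3| = 53/(3(3x + 7)) < 53/(3·3x) = (53/9)/x.
Thus |(-8x - 1)/(3x + 7) + 8/3| < ϵ whenever x > (53/9)/ϵ.
Take N = (53/9)/ϵ. If x > N then |(-8x - 1)/(3x + 7) + 8/3| < (53/9)/x < ϵ.

N = (53/9)/ϵ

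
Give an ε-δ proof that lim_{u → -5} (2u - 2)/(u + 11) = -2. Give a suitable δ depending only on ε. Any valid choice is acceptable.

δ = min(3, (3/4)ε)

Suppose ε > 0. We want δ > 0 with 0 < |u + 5| < δ ⇒ |(2u - 2)/(u + 11) + 2| < ε.
Combining over a common denominator, (2u - 2)/(u + 11) + 2 = [(2u - 2)·6 − (-12)·(u + 11)] / [6·(u + 11)] = 24(u + 5) / (6(u + 11)).
So |(2u - 2)/(u + 11) + 2| = 24|u + 5| / (6·|u + 11|).
Require δ ≤ 3, so |u + 11| ≥ |6| − |u + 5| > 6 − 3 = 3.
Hence |(2u - 2)/(u + 11) + 2| < 24|u + 5|/(6·3) = (4/3)|u + 5|, which is < ε once |u + 5| < (3/4)ε.
Take δ = min(3, (3/4)ε). Then 0 < |u + 5| < δ forces both bounds, so |(2u - 2)/(u + 11) + 2| < ε.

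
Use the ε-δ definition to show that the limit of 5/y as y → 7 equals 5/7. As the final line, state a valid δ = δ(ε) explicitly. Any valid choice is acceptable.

Fix ε > 0. We seek δ > 0 such that 0 < |y − 7| < δ implies |5/y − (5/7)| < ε.
|5/y − (5/7)| = 5·|7 − y|/(7·|y|) = 5|y − 7|/(7|y|).
Require δ ≤ 7/2 so that |y| > 7 − 7/2 = 7/2, hence 7|y| > 49/2.
Then |5/y − (5/7)| < 5|y − 7|/(49/2), which is < ε when |y − 7| < (49/10)ε.
Take δ = min(7/2, (49/10)ε). Then 0 < |y − 7| < δ gives both |y − 7| < 7/2 and |y − 7| < (49/10)ε, so |5/y − (5/7)| < ε.

δ = min(7/2, (49/10)ε)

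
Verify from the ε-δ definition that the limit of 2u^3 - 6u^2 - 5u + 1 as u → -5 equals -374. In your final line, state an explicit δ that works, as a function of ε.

δ = min(1, ε/243)

Let ε > 0 be given. We want δ > 0 such that 0 < |u + 5| < δ implies |(2u^3 - 6u^2 - 5u + 1) + 374| < ε.
(2u^3 - 6u^2 - 5u + 1) + 374 = 2u^3 - 6u^2 - 5u + 375 = (u + 5)(2u^2 - 16u + 75).
So |(2u^3 - 6u^2 - 5u + 1) + 374| = |u + 5|·|2u^2 - 16u + 75|.
Require δ ≤ 1. Then |u + 5| < 1 gives |u| < 6, and by the triangle inequality |2u^2 - 16u + 75| ≤ 2·6^2 + 16·6 + 75 = 243.
Hence |(2u^3 - 6u^2 - 5u + 1) + 374| ≤ 243|u + 5| < ε provided |u + 5| < ε/243.
Take δ = min(1, ε/243). Then 0 < |u + 5| < δ gives both |u + 5| < 1 and |u + 5| < ε/243, so |(2u^3 - 6u^2 - 5u + 1) + 374| < ε.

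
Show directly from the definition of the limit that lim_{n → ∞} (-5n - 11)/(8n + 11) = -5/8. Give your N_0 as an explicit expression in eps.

N_0 = (33/64)/eps

Let eps > 0 be given. For n ≥ 1, |(-5n - 11)/(8n + 11) + 5/8| = |-33|/(8(8n + 11)) = 33/(8(8n + 11)).
Since 8n + 11 ≥ 8n for n ≥ 1, this is ≤ 33/(8·8n) = (33/64)/n.
So |(-5n - 11)/(8n + 11) + 5/8| < eps whenever n > (33/64)/eps.
Take N_0 = (33/64)/eps. If n > N_0 then |(-5n - 11)/(8n + 11) + 5/8| ≤ (33/64)/n < eps.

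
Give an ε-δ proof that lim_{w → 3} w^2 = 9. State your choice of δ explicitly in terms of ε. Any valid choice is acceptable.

Let ε > 0. We seek δ > 0 with 0 < |w − 3| < δ ⇒ |w^2 − 9| < ε.
Factor: w^2 − 9 = (w − 3)(w + 3), so |w^2 − 9| = |w − 3|·|w + 3|.
Restrict δ ≤ 2. Then |w − 3| < 2 gives |w| < 5, so by the triangle inequality |w + 3| ≤ 5 + 3 = 8.
Hence |w^2 − 9| ≤ 8|w − 3|, which is < ε once |w − 3| < ε/8.
Take δ = min(2, ε/8). If 0 < |w − 3| < δ then both bounds hold and |w^2 − 9| ≤ 8|w − 3| < 8·(ε/8) = ε.

δ = min(2, ε/8)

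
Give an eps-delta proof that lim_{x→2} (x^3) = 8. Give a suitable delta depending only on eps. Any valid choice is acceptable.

Fix eps > 0. We seek delta > 0 with 0 < |x − 2| < delta ⇒ |x^3 − 8| < eps.
Factor: x^3 − 8 = (x − 2)(x^2 + 2x + 4), so |x^3 − 8| = |x − 2|·|x^2 + 2x + 4|.
Impose delta ≤ 2 so that |x| < 4; then |x^2 + 2x + 4| ≤ 28.
Hence |x^3 − 8| ≤ 28|x − 2|, which is < eps once |x − 2| < eps/28.
Take delta = min(2, eps/28). If 0 < |x − 2| < delta then both bounds hold and |x^3 − 8| ≤ 28|x − 2| < 28·(eps/28) = eps.

delta = min(2, eps/28)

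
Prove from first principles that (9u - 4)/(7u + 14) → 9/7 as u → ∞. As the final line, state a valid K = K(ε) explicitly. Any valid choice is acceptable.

K = (22/7)/ε

Fix ε > 0. We seek K > 0 such that u > K implies |(9u - 4)/(7u + 14) − (9/7)| < ε.
(9u - 4)/(7u + 14) − (9/7) = (7(9u - 4) − 9(7u + 14)) / (7(7u + 14)) = -154/(7(7u + 14)).
For u > 0 we have 7u + 14 > 7u, so |(9u - 4)/(7u + 14) − (9/7)| = 154/(7(7u + 14)) < 154/(7·7u) = (22/7)/u.
Thus |(9u - 4)/(7u + 14) − (9/7)| < ε whenever u > (22/7)/ε.
Take K = (22/7)/ε. If u > K then |(9u - 4)/(7u + 14) − (9/7)| < (22/7)/u < ε.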